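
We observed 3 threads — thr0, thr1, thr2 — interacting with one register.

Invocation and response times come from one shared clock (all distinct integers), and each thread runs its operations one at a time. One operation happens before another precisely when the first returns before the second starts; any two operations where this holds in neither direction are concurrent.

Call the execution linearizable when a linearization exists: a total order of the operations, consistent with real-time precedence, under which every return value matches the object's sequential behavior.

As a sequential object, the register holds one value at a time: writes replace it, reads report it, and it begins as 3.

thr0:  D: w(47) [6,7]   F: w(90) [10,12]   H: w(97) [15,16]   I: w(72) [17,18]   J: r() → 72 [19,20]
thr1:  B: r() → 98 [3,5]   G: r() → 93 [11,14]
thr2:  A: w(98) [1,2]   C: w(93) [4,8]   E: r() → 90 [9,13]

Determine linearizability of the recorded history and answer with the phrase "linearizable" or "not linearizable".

linearizable

witness order: A, B, D, C, G, F, E, H, I, J
step 1: A w(98) — value 98
step 2: B r() → 98 — value 98
step 3: D w(47) — value 47
step 4: C w(93) — value 93
step 5: G r() → 93 — value 93
step 6: F w(90) — value 90
step 7: E r() → 90 — value 90
step 8: H w(97) — value 97
step 9: I w(72) — value 72
step 10: J r() → 72 — value 72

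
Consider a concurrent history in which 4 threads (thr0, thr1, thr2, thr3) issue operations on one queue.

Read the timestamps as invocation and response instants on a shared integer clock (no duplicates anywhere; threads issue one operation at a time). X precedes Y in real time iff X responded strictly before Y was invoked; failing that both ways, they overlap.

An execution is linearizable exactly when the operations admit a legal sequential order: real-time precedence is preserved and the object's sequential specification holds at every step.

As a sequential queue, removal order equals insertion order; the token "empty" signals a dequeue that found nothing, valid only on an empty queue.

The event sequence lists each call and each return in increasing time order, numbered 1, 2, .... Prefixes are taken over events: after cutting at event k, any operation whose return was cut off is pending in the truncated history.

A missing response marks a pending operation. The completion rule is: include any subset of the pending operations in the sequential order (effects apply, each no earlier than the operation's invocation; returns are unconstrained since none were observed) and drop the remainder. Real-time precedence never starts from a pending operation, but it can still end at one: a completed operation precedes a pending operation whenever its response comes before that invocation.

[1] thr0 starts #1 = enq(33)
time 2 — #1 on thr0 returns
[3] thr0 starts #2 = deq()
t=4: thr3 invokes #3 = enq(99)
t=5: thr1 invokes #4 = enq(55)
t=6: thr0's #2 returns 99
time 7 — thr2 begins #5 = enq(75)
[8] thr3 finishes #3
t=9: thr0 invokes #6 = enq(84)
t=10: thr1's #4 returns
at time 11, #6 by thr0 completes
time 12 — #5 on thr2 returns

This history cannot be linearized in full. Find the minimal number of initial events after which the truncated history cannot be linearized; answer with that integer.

one valid order for events 1..5 is #1:
1. #1 enq(33), leaving queue <33>
event 6 — #2's response, time 6 — after it, nothing linearizes
no completion choice of the 2 pending operations (#3, #4) rescues it — every subset was tried
one such order, #1, #2 (pending dropped), breaks at step 2 where #2 deq() → 99 is illegal

6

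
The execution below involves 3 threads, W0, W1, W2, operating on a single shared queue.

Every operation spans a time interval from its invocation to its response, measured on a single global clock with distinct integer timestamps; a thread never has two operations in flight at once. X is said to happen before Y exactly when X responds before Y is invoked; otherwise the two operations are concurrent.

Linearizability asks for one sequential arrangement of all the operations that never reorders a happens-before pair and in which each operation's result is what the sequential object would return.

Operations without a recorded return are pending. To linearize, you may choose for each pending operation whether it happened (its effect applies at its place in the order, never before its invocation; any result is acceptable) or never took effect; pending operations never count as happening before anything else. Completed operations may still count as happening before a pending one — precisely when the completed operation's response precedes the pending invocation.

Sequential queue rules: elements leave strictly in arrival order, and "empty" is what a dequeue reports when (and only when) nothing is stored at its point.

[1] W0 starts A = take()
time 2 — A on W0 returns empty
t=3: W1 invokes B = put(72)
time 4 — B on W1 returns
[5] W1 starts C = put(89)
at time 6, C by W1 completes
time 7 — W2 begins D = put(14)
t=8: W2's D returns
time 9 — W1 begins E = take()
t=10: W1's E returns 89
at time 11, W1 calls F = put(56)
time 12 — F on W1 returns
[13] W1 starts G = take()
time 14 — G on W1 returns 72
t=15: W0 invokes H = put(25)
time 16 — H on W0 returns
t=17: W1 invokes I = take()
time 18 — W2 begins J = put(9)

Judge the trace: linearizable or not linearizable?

cut after 9 events: linearizable; cut after 10 events (E responds, time 10): not linearizable
exactly one order of the 5 completed ops respects real time; the queue replay fails
e.g. A, B, C, D, E: illegal at step 5, since E take() → 89 cannot apply there

not linearizable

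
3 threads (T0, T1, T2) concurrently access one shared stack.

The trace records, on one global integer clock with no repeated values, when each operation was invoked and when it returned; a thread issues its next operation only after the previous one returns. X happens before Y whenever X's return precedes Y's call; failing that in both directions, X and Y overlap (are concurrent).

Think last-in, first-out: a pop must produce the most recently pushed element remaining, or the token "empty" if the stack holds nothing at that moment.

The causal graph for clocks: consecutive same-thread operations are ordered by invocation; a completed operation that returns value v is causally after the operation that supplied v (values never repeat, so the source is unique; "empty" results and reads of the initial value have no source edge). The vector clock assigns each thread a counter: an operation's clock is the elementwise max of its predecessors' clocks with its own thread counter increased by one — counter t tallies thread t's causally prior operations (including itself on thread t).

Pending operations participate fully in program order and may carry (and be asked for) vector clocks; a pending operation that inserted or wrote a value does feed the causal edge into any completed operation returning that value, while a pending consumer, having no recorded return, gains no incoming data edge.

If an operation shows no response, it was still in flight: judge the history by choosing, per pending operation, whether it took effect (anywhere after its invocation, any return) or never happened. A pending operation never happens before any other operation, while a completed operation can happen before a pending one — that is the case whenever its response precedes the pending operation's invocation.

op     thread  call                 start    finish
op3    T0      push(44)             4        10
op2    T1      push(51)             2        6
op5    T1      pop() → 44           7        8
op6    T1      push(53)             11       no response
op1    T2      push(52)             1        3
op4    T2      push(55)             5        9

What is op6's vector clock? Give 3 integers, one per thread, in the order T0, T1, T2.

root op op1, invoked 1: fresh clock plus T2's own tick → (0, 0, 1)
root op op2, invoked 2: fresh clock plus T1's own tick → (0, 1, 0)
root op op3, invoked 4: fresh clock plus T0's own tick → (1, 0, 0)
VC(op4, invoked at 5): max of VC(op1)=(0, 0, 1), then +1 on thread T2 → (0, 0, 2)
VC(op5, invoked at 7): max of VC(op2)=(0, 1, 0), VC(op3)=(1, 0, 0), then +1 on thread T1 → (1, 2, 0)
VC(op6, invoked at 11): max of VC(op5)=(1, 2, 0), then +1 on thread T1 → (1, 3, 0)
target: VC(op6) = (1, 3, 0)

(1, 3, 0)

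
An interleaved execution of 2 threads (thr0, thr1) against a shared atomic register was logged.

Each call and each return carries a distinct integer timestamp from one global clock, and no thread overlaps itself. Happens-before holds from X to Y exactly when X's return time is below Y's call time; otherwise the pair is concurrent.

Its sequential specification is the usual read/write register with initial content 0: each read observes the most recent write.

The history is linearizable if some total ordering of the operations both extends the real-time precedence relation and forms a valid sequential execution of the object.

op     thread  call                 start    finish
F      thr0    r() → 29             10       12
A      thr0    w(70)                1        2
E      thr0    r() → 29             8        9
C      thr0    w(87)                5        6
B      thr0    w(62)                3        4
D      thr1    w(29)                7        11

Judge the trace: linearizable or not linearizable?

linearizable

a witness: A, B, C, D, E, F
after step 1 (A w(70)): value 70
after step 2 (B w(62)): value 62
after step 3 (C w(87)): value 87
after step 4 (D w(29)): value 29
after step 5 (E r() → 29): value 29
after step 6 (F r() → 29): value 29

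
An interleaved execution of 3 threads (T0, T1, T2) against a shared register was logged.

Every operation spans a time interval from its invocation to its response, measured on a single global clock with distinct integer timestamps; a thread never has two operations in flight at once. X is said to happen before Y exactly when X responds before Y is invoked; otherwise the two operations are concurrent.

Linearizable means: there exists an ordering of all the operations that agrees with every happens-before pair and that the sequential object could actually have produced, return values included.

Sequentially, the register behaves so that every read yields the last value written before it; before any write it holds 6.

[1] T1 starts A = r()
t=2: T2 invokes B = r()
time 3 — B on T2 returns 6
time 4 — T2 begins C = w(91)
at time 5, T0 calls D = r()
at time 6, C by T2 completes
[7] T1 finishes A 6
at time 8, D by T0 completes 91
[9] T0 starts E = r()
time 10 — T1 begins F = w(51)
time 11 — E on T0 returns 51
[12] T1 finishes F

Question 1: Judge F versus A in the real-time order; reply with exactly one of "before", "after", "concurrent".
Answer: after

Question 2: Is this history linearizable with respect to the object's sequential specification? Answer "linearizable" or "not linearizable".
linearizable

one valid linearization: A, B, C, D, F, E
step 1: A r() → 6 — value 6
step 2: B r() → 6 — value 6
step 3: C w(91) — value 91
step 4: D r() → 91 — value 91
step 5: F w(51) — value 51
step 6: E r() → 51 — value 51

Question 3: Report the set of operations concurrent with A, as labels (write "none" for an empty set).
Answer: B, C, D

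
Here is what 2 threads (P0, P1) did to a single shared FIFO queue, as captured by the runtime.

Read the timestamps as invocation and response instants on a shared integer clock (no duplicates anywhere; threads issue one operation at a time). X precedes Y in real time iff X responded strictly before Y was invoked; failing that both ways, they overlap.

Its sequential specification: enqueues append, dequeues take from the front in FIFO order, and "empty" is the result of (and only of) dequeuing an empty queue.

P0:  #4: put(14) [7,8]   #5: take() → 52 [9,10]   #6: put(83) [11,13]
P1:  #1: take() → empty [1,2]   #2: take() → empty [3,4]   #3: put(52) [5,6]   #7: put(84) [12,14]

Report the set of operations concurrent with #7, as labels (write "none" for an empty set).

concurrent with #7 ([12,14]): every op whose interval crosses 12..14
#1 [1,2]: before
#2 [3,4]: before
#3 [5,6]: before
#4 [7,8]: before
#5 [9,10]: before
#6 [11,13]: concurrent

#6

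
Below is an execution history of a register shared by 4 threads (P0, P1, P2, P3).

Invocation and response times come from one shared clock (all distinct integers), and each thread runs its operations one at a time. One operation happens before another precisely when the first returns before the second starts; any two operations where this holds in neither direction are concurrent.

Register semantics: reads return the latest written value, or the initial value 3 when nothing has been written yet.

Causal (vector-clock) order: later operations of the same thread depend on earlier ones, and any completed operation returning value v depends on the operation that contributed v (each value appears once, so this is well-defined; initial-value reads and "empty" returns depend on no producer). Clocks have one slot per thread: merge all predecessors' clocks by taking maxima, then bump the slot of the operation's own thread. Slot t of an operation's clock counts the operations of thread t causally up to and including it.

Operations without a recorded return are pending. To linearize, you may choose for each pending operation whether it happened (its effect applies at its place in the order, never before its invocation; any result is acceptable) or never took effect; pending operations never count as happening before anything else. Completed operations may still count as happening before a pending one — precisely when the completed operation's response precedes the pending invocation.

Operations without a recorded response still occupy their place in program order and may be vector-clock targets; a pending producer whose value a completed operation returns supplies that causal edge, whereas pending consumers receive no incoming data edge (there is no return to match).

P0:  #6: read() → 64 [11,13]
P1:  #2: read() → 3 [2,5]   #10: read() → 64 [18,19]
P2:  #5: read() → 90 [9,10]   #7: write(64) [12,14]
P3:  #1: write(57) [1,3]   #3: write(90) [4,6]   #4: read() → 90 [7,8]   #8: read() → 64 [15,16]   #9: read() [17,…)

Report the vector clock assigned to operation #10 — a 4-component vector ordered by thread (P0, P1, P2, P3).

(0, 2, 2, 2)

#1, invoked 1, has no incoming edges; only P3's bump applies → (0, 0, 0, 1)
#2, invoked 2, has no incoming edges; only P1's bump applies → (0, 1, 0, 0)
merge at #3 (invoked 4): VC(#1)=(0, 0, 0, 1), own-thread bump on P3 → (0, 0, 0, 2)
merge at #4 (invoked 7): VC(#3)=(0, 0, 0, 2), own-thread bump on P3 → (0, 0, 0, 3)
merge at #5 (invoked 9): VC(#3)=(0, 0, 0, 2), own-thread bump on P2 → (0, 0, 1, 2)
merge at #7 (invoked 12): VC(#5)=(0, 0, 1, 2), own-thread bump on P2 → (0, 0, 2, 2)
merge at #6 (invoked 11): VC(#7)=(0, 0, 2, 2), own-thread bump on P0 → (1, 0, 2, 2)
merge at #8 (invoked 15): VC(#4)=(0, 0, 0, 3), VC(#7)=(0, 0, 2, 2), own-thread bump on P3 → (0, 0, 2, 4)
merge at #10 (invoked 18): VC(#2)=(0, 1, 0, 0), VC(#7)=(0, 0, 2, 2), own-thread bump on P1 → (0, 2, 2, 2)
merge at #9 (invoked 17): VC(#8)=(0, 0, 2, 4), own-thread bump on P3 → (0, 0, 2, 5)
target: VC(#10) = (0, 2, 2, 2)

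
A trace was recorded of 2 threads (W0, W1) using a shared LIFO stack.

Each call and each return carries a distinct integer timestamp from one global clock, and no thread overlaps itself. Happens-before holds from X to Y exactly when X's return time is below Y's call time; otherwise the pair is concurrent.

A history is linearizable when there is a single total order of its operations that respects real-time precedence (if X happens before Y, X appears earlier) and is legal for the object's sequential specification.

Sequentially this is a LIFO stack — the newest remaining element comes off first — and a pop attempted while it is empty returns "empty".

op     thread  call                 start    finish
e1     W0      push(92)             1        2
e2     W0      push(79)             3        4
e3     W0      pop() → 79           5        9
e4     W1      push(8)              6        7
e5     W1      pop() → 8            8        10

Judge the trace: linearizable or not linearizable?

witness order: e1, e2, e3, e4, e5
after step 1 (e1 push(92)): stack <92>
after step 2 (e2 push(79)): stack <92,79>
after step 3 (e3 pop() → 79): stack <92>
after step 4 (e4 push(8)): stack <92,8>
after step 5 (e5 pop() → 8): stack <92>

linearizable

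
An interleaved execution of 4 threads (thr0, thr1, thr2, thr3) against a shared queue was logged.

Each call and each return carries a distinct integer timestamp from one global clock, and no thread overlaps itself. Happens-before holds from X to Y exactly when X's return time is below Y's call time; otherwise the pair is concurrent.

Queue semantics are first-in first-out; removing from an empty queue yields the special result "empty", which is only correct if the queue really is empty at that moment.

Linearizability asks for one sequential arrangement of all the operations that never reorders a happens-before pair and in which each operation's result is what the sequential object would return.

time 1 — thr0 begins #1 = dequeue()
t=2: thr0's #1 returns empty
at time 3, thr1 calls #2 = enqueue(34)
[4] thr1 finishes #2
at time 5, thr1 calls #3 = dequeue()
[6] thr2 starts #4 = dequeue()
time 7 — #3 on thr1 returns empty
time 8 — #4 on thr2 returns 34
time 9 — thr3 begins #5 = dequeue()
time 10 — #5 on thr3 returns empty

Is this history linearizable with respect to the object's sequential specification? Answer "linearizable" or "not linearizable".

linearizable

witness order: #1, #2, #4, #3, #5
after step 1 (#1 dequeue() → empty): queue <>
after step 2 (#2 enqueue(34)): queue <34>
after step 3 (#4 dequeue() → 34): queue <>
after step 4 (#3 dequeue() → empty): queue <>
after step 5 (#5 dequeue() → empty): queue <>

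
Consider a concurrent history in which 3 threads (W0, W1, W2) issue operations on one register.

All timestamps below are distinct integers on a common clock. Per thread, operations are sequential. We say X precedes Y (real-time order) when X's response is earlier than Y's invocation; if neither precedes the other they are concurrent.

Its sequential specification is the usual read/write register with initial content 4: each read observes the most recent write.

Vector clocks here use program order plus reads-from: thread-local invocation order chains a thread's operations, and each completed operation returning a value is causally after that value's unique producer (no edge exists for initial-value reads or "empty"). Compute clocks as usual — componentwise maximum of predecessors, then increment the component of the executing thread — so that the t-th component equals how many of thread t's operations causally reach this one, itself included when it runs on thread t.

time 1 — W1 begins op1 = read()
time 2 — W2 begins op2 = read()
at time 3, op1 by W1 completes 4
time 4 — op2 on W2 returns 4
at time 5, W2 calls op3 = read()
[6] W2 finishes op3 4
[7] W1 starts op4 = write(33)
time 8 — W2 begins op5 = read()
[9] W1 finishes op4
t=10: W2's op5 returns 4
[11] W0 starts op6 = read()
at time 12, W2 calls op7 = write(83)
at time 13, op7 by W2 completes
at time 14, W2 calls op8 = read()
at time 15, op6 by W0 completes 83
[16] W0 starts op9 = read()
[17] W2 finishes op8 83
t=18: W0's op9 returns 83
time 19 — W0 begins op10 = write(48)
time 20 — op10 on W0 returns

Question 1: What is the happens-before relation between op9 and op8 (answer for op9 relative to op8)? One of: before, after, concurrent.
Answer: concurrent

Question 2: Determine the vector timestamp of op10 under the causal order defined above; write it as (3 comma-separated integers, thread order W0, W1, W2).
Answer: (3, 0, 4)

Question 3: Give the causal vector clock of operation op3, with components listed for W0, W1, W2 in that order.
Answer: (0, 0, 2)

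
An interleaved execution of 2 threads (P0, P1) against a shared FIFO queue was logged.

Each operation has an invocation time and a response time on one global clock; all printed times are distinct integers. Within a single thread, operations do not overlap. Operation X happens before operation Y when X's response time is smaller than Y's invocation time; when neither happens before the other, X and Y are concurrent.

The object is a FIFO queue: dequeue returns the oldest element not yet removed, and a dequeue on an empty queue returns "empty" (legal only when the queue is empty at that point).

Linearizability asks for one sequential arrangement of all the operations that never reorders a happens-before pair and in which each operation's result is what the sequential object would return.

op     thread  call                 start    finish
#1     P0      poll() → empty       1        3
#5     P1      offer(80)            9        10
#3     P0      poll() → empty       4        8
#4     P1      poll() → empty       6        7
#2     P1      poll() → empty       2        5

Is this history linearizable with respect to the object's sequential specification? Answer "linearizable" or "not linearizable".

one valid linearization: #1, #2, #3, #4, #5
1. #1 poll() → empty, leaving queue <>
2. #2 poll() → empty, leaving queue <>
3. #3 poll() → empty, leaving queue <>
4. #4 poll() → empty, leaving queue <>
5. #5 offer(80), leaving queue <80>

linearizable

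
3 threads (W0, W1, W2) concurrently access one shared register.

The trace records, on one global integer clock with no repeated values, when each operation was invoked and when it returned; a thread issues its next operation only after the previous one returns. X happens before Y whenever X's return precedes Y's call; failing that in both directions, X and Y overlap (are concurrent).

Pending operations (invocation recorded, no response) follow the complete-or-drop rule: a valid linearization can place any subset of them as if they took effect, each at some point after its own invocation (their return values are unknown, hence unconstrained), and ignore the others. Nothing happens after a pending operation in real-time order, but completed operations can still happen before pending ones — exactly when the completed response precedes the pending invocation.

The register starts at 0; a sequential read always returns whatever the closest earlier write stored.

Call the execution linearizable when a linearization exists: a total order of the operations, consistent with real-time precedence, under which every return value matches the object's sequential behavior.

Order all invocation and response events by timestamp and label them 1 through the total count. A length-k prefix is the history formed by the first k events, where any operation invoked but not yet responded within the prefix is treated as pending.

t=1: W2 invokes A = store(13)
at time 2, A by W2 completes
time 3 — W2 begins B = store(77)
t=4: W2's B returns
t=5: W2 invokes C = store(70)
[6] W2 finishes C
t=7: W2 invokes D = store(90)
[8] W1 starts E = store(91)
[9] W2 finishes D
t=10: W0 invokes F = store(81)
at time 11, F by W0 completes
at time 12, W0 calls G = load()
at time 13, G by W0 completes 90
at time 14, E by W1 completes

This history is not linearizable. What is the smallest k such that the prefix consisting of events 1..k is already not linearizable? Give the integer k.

13

events 1..12 are linearizable; a witness order is A, B, C, D, E, F:
step 1: A store(13) — value 13
step 2: B store(77) — value 77
step 3: C store(70) — value 70
step 4: D store(90) — value 90
step 5: E store(91) (pending, included) — value 91
step 6: F store(81) — value 81
with event 13 included (G responding at time 13), all real-time-consistent orders fail
completion choices over the 1 pending operation (E) were checked; none helps
e.g. A, B, C, D, F, G (pending dropped): illegal at step 6, since G load() → 90 cannot apply there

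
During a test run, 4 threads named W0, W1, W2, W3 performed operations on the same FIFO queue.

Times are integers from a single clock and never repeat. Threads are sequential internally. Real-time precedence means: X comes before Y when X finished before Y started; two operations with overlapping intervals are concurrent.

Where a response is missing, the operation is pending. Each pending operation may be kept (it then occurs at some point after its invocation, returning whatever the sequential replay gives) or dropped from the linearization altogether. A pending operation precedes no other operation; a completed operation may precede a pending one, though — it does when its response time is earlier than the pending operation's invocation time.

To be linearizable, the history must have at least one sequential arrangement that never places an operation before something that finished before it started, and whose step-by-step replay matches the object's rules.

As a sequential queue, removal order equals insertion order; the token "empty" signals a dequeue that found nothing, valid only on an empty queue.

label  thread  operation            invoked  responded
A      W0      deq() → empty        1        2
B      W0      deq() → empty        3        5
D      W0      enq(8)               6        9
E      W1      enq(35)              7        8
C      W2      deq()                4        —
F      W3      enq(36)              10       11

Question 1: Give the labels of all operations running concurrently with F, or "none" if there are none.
C

concurrent with F ([10,11]): every op whose interval crosses 10..11
A [1,2]: before
B [3,5]: before
C [4,…): concurrent
D [6,9]: before
E [7,8]: before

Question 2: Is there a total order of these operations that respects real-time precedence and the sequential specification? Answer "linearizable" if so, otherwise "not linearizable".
linearizable

a witness: A, B, C, D, E, F
after step 1 (A deq() → empty): queue <>
after step 2 (B deq() → empty): queue <>
after step 3 (C deq() (pending, included)): queue <>
after step 4 (D enq(8)): queue <8>
after step 5 (E enq(35)): queue <8,35>
after step 6 (F enq(36)): queue <8,35,36>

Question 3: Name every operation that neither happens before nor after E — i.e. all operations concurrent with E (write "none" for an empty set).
C, D

overlap test against E [7,8]: concurrent iff the interval meets 7..8
A [1,2]: before
B [3,5]: before
C [4,…): concurrent
D [6,9]: concurrent
F [10,11]: after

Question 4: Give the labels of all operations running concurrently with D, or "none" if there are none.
C, E

D spans [6,9]; an op avoiding the whole window 6..9 is ordered, any other is concurrent
A [1,2]: before
B [3,5]: before
C [4,…): concurrent
E [7,8]: concurrent
F [10,11]: after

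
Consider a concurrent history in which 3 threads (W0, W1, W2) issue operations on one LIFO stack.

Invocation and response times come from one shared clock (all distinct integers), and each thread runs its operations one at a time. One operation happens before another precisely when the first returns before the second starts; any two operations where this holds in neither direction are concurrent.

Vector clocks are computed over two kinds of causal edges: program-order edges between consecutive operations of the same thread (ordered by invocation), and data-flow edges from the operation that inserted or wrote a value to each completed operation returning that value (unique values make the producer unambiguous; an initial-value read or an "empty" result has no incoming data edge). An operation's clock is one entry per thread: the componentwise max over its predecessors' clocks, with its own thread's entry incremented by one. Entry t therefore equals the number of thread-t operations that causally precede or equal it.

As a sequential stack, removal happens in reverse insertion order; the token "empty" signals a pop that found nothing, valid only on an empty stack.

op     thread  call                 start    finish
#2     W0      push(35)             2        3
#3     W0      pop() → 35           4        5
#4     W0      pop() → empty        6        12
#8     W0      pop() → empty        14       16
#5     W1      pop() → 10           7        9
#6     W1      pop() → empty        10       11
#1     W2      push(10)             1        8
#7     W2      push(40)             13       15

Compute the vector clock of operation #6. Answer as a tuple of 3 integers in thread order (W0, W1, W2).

(0, 2, 1)

no predecessors for #1 (invoked 1): W2 increments from zero → (0, 0, 1)
no predecessors for #2 (invoked 2): W0 increments from zero → (1, 0, 0)
invoked at 13, #7 merges VC(#1)=(0, 0, 1) and bumps W2's slot → (0, 0, 2)
invoked at 7, #5 merges VC(#1)=(0, 0, 1) and bumps W1's slot → (0, 1, 1)
invoked at 4, #3 merges VC(#2)=(1, 0, 0) and bumps W0's slot → (2, 0, 0)
invoked at 10, #6 merges VC(#5)=(0, 1, 1) and bumps W1's slot → (0, 2, 1)
invoked at 6, #4 merges VC(#3)=(2, 0, 0) and bumps W0's slot → (3, 0, 0)
invoked at 14, #8 merges VC(#4)=(3, 0, 0) and bumps W0's slot → (4, 0, 0)
target: VC(#6) = (0, 2, 1)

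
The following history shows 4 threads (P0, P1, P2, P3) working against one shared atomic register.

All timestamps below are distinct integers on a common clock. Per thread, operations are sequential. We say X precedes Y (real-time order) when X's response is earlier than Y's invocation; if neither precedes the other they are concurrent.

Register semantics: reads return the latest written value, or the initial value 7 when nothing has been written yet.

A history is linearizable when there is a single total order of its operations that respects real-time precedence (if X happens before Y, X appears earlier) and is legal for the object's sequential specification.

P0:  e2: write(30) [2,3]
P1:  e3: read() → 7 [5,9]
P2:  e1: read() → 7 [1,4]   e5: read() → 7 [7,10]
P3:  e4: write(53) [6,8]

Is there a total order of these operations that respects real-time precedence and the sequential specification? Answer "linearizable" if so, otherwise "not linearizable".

already the first 9 events (up to e3's response at time 9) admit no linearization; the first 8 still do
the 4 completed operations admit 4 real-time orders; each fails the atomic register replay
no completion choice of the 1 pending operation (e5) rescues it — every subset was tried
sample order e1, e2, e3, e4 (pending dropped) stalls at step 3 — e3 read() → 7 has no legal effect
sample order e1, e2, e4, e3 (pending dropped) stalls at step 4 — e3 read() → 7 has no legal effect

not linearizable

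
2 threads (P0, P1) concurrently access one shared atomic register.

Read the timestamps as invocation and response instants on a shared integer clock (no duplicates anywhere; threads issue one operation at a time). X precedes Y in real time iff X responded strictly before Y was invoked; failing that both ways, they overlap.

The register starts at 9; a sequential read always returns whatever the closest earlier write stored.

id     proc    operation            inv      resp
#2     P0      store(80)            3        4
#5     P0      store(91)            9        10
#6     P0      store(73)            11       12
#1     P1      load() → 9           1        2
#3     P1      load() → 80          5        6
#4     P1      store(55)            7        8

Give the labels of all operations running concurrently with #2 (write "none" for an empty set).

none

concurrent with #2 ([3,4]): every op whose interval crosses 3..4
#1 [1,2]: before
#3 [5,6]: after
#4 [7,8]: after
#5 [9,10]: after
#6 [11,12]: after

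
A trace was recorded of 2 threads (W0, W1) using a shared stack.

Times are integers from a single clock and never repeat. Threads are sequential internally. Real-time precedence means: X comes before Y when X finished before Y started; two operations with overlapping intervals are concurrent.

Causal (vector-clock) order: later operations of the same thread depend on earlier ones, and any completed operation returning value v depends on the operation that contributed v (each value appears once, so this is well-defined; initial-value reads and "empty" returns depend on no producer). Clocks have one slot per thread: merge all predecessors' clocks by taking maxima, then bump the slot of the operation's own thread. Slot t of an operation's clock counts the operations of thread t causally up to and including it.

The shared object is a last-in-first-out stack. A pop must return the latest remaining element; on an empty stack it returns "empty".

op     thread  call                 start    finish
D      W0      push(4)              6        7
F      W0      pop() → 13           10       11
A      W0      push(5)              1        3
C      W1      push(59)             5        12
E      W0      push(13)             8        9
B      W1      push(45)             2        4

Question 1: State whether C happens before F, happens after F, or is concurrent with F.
Answer: concurrent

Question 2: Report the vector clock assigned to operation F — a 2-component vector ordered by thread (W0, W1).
Answer: (4, 0)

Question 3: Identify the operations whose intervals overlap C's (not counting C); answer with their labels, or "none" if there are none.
Answer: D, E, F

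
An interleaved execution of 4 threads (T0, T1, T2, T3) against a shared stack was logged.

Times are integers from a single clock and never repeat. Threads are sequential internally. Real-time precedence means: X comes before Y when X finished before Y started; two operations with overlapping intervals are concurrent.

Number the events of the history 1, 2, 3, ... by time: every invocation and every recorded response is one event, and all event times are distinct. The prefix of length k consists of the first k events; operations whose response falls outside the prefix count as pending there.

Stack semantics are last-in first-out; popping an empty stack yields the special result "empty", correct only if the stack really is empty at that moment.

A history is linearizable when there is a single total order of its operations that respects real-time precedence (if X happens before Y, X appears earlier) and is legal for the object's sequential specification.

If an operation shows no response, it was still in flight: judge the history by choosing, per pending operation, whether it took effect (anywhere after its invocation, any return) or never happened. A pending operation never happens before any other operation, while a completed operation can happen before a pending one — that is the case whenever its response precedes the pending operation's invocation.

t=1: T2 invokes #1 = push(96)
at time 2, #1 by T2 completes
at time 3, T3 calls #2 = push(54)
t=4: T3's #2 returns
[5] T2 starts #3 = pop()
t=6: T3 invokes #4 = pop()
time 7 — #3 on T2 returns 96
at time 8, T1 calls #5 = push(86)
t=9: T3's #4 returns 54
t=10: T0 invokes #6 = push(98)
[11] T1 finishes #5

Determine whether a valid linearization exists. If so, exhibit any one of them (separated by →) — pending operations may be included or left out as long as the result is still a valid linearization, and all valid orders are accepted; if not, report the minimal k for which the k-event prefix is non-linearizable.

linearizable — witness: #1 → #2 → #4 → #3 → #5

after step 1 (#1 push(96)): stack <96>
after step 2 (#2 push(54)): stack <96,54>
after step 3 (#4 pop() → 54): stack <96>
after step 4 (#3 pop() → 96): stack <>
after step 5 (#5 push(86)): stack <86>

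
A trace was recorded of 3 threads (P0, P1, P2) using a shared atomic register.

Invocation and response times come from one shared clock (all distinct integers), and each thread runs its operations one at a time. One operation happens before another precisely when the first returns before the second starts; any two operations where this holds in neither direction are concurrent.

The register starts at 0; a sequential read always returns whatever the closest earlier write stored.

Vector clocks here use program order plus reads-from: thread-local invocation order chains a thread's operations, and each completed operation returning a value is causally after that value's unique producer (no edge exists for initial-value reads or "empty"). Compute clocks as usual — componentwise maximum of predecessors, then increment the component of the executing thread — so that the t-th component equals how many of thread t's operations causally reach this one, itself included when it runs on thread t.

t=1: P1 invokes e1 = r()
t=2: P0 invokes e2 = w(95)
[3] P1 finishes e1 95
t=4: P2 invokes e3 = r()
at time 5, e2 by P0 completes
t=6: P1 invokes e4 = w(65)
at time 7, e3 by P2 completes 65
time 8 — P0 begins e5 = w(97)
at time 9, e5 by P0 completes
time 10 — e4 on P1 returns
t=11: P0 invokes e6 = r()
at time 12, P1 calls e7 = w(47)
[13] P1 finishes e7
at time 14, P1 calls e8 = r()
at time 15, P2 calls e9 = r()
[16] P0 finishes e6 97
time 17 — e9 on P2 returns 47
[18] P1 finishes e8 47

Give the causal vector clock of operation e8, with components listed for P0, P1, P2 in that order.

(1, 4, 0)

e2, invoked 2, has no incoming edges; only P0's bump applies → (1, 0, 0)
invoked at 1, e1 merges VC(e2)=(1, 0, 0) and bumps P1's slot → (1, 1, 0)
invoked at 8, e5 merges VC(e2)=(1, 0, 0) and bumps P0's slot → (2, 0, 0)
invoked at 6, e4 merges VC(e1)=(1, 1, 0) and bumps P1's slot → (1, 2, 0)
invoked at 11, e6 merges VC(e5)=(2, 0, 0) and bumps P0's slot → (3, 0, 0)
invoked at 4, e3 merges VC(e4)=(1, 2, 0) and bumps P2's slot → (1, 2, 1)
invoked at 12, e7 merges VC(e4)=(1, 2, 0) and bumps P1's slot → (1, 3, 0)
invoked at 14, e8 merges VC(e7)=(1, 3, 0) and bumps P1's slot → (1, 4, 0)
invoked at 15, e9 merges VC(e3)=(1, 2, 1), VC(e7)=(1, 3, 0) and bumps P2's slot → (1, 3, 2)
target: VC(e8) = (1, 4, 0)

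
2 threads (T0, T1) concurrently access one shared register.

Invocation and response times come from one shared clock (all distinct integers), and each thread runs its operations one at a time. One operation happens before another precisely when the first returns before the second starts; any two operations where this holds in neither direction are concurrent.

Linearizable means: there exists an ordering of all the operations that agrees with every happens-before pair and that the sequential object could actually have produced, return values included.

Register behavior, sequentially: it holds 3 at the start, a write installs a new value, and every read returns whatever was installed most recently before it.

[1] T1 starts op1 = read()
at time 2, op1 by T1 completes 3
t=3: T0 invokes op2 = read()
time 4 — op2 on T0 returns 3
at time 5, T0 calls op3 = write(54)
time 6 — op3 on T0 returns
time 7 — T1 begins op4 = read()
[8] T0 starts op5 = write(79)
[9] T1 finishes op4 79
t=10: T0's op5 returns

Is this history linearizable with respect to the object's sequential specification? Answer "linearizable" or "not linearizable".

one valid linearization: op1, op2, op3, op5, op4
step 1: op1 read() → 3 — value 3
step 2: op2 read() → 3 — value 3
step 3: op3 write(54) — value 54
step 4: op5 write(79) — value 79
step 5: op4 read() → 79 — value 79

linearizable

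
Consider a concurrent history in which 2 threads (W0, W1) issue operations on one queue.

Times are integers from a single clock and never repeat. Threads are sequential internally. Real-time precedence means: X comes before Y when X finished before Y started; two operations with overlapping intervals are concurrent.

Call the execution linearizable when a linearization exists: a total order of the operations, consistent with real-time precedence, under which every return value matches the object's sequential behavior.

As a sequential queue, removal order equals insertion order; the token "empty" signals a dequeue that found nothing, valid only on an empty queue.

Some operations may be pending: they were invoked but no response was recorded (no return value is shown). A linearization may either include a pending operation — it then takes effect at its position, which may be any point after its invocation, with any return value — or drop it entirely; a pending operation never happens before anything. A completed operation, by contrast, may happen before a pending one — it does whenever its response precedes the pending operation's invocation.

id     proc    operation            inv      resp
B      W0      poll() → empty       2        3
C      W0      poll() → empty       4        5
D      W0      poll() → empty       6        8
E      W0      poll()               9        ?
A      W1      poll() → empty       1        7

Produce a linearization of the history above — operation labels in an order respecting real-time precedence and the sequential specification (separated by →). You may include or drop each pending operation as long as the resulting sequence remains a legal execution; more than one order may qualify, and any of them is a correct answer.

A → B → C → D

after step 1 (A poll() → empty): queue <>
after step 2 (B poll() → empty): queue <>
after step 3 (C poll() → empty): queue <>
after step 4 (D poll() → empty): queue <>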